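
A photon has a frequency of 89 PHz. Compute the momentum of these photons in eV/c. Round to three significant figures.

Use h = 6.62607015e-34 J·s, c = 2.99792458e8 m/s, 1 eV = 1.602176634e-19 J.
First convert: f = 89 PHz = 8.9e16 Hz.
The photon relation is p = hf/c, giving p = 1.967e-25 kg·m/s.
Converting to eV/c: p = 368.1 eV/c ≈ 368 eV/c.

368 eV/c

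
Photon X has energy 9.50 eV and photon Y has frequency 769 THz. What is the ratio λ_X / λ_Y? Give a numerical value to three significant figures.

0.335

λ_X = 1.305 × 10^-7 m (from energy = 9.50 eV, via λ = hc/E).
λ_Y = 3.898 × 10^-7 m (from frequency = 769 THz, via λ = c/f).
Ratio = 1.305 × 10^-7 / 3.898 × 10^-7 = 0.335.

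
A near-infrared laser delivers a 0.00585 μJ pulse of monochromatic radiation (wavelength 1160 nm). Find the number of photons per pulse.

Per-photon energy: E = 1.712 × 10^-19 J (from wavelength = 1160 nm).
N = E_total / E_photon = 5.85 × 10^-9 J / 1.712 × 10^-19 J = 3.42 × 10^10.

3.42 × 10^10 photons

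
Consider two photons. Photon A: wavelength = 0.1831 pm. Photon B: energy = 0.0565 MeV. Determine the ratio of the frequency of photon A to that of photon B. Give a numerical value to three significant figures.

120

f_A = 1.637e21 Hz (from wavelength = 0.1831 pm, via f = c/λ).
f_B = 1.366e19 Hz (from energy = 0.0565 MeV, via f = E/h).
Ratio = 1.637e21 / 1.366e19 = 120.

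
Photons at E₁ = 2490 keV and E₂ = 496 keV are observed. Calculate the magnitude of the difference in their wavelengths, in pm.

2.00 pm

Using λ = hc/E: λ₁ = 4.979e-13 m, λ₂ = 2.500e-12 m.
|Δλ| = |4.979e-13 − 2.500e-12| = 2.00e-12 m = 2.00 pm.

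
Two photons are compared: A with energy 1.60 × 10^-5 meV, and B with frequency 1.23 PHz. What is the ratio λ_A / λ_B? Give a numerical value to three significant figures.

λ_A = 77.49 m (from energy = 1.60 × 10^-5 meV, via λ = hc/E).
λ_B = 2.437 × 10^-7 m (from frequency = 1.23 PHz, via λ = c/f).
Ratio = 77.49 / 2.437 × 10^-7 = 3.18 × 10^8.

3.18 × 10^8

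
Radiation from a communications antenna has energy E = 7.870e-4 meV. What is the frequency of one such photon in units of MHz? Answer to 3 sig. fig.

190 MHz

Convert to SI: E = 7.870e-4 meV = 1.2609e-25 J.
Since f = E/h for a photon, f = 1.903e8 Hz.
Converting to MHz: f = 190.3 MHz ≈ 190 MHz.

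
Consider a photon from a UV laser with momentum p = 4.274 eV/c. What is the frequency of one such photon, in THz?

1030 THz

In SI units: p = 4.274 eV/c = 2.2841e-27 kg·m/s.
For a photon f = pc/h, so f = 1.033e15 Hz.
Converting to THz: f = 1033 THz ≈ 1030 THz.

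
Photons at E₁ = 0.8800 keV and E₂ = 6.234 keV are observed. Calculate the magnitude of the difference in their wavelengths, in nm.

1.21 nm

Using λ = hc/E: λ₁ = 1.4089 × 10^-9 m, λ₂ = 1.9888 × 10^-10 m.
|Δλ| = |1.4089 × 10^-9 − 1.9888 × 10^-10| = 1.21 × 10^-9 m = 1.21 nm.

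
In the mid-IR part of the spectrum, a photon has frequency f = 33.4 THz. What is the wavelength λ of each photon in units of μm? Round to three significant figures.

8.98 μm

Use c = 2.99792458 × 10^8 m/s.
First convert: f = 33.4 THz = 3.34 × 10^13 Hz.
The photon relation is λ = c/f, giving λ = 8.976 × 10^-6 m.
Converting to μm: λ = 8.976 μm ≈ 8.98 μm.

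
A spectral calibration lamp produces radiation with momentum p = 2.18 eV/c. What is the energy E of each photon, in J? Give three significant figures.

(c = 2.99792458e8 m/s, 1 eV = 1.602176634e-19 J.)
Convert to SI: p = 2.18 eV/c = 1.1651e-27 kg·m/s.
For a photon E = pc, so E = 3.493e-19 J.
So E ≈ 3.49e-19 J.

3.49e-19 J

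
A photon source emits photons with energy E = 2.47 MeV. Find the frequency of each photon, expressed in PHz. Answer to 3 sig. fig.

5.97e5 PHz

Convert to SI: E = 2.47 MeV = 3.9574e-13 J.
Apply f = E/h: f = 5.972e20 Hz.
Converting to PHz: f = 597200 PHz ≈ 5.97e5 PHz.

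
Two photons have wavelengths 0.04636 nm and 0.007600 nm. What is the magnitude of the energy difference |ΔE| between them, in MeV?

Using E = hc/λ: E₁ = 4.2848 × 10^-15 J, E₂ = 2.6137 × 10^-14 J.
|ΔE| = |4.2848 × 10^-15 − 2.6137 × 10^-14| = 2.19 × 10^-14 J = 0.136 MeV.

0.136 MeV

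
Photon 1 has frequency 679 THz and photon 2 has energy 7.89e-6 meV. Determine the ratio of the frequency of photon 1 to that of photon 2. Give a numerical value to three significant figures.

f_1 = 6.790e14 Hz (from frequency = 679 THz, via f given directly).
f_2 = 1.908e6 Hz (from energy = 7.89e-6 meV, via f = E/h).
Ratio = 6.790e14 / 1.908e6 = 3.56e8.

3.56e8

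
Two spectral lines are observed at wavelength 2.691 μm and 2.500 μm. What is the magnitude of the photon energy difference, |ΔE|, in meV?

35.2 meV

Using E = hc/λ: E₁ = 7.3818e-20 J, E₂ = 7.9458e-20 J.
|ΔE| = |7.3818e-20 − 7.9458e-20| = 5.64e-21 J = 35.2 meV.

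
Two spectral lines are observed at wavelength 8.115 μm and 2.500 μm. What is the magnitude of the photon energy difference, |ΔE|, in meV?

343 meV

Using E = hc/λ: E₁ = 2.4479 × 10^-20 J, E₂ = 7.9458 × 10^-20 J.
|ΔE| = |2.4479 × 10^-20 − 7.9458 × 10^-20| = 5.50 × 10^-20 J = 343 meV.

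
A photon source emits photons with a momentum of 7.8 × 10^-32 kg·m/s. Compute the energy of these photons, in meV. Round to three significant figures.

0.146 meV

(c = 2.99792458 × 10^8 m/s, 1 eV = 1.602176634 × 10^-19 J.)
Apply E = pc: E = 2.338 × 10^-23 J.
Converting to meV: E = 0.1460 meV ≈ 0.146 meV.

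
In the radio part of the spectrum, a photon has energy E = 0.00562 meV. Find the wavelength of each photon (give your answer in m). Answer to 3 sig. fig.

Take h = 6.62607015e-34 J·s, c = 2.99792458e8 m/s, 1 eV = 1.602176634e-19 J.
First convert: E = 0.00562 meV = 9.0042e-25 J.
The photon relation is λ = hc/E, giving λ = 0.2206 m.
So λ ≈ 0.221 m.

0.221 m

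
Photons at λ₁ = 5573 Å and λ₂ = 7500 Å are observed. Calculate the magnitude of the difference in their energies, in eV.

0.572 eV

Using E = hc/λ: E₁ = 3.5644 × 10^-19 J, E₂ = 2.6486 × 10^-19 J.
|ΔE| = |3.5644 × 10^-19 − 2.6486 × 10^-19| = 9.16 × 10^-20 J = 0.572 eV.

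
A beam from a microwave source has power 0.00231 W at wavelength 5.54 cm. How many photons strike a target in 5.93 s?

Total energy: E_total = P·t = 0.00231 × 5.93 = 0.01370 J.
Per-photon energy: E = 3.586 × 10^-24 J.
N = E_total / E_photon = 3.82 × 10^21.

3.82 × 10^21 photons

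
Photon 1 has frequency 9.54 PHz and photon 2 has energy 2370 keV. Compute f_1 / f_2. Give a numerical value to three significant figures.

1.66e-5

f_1 = 9.540e15 Hz (from frequency = 9.54 PHz, via f given directly).
f_2 = 5.731e20 Hz (from energy = 2370 keV, via f = E/h).
Ratio = 9.540e15 / 5.731e20 = 1.66e-5.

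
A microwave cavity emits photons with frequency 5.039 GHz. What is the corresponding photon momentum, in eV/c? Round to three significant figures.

Take h = 6.62607015e-34 J·s, c = 2.99792458e8 m/s, 1 eV = 1.602176634e-19 J.
In SI units: f = 5.039 GHz = 5.039e9 Hz.
Apply p = hf/c: p = 1.114e-32 kg·m/s.
Converting to eV/c: p = 2.084e-5 eV/c ≈ 2.08e-5 eV/c.

2.08e-5 eV/c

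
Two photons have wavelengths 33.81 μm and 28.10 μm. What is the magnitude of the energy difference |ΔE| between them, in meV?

Using E = hc/λ: E₁ = 5.8753e-21 J, E₂ = 7.0692e-21 J.
|ΔE| = |5.8753e-21 − 7.0692e-21| = 1.19e-21 J = 7.45 meV.

7.45 meV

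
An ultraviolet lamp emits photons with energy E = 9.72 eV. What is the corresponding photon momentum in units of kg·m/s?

5.19e-27 kg·m/s

In SI units: E = 9.72 eV = 1.5573e-18 J.
For a photon p = E/c, so p = 5.195e-27 kg·m/s.
So p ≈ 5.19e-27 kg·m/s.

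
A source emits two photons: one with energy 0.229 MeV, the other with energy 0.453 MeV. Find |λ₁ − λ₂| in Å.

0.0268 Å

Using λ = hc/E: λ₁ = 5.414e-12 m, λ₂ = 2.737e-12 m.
|Δλ| = |5.414e-12 − 2.737e-12| = 2.68e-12 m = 0.0268 Å.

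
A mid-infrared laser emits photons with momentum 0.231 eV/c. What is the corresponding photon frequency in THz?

55.9 THz

(h = 6.62607015e-34 J·s, c = 2.99792458e8 m/s, 1 eV = 1.602176634e-19 J.)
In SI units: p = 0.231 eV/c = 1.2345e-28 kg·m/s.
The photon relation is f = pc/h, giving f = 5.586e13 Hz.
Converting to THz: f = 55.86 THz ≈ 55.9 THz.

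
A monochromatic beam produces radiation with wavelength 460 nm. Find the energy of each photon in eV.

2.70 eV

Take h = 6.62607015 × 10^-34 J·s, c = 2.99792458 × 10^8 m/s, 1 eV = 1.602176634 × 10^-19 J.
First convert: λ = 460 nm = 4.60 × 10^-7 m.
The photon relation is E = hc/λ, giving E = 4.318 × 10^-19 J.
Converting to eV: E = 2.695 eV ≈ 2.70 eV.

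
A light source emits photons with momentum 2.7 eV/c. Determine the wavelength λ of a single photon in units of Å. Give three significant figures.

4590 Å

Use h = 6.62607015 × 10^-34 J·s, c = 2.99792458 × 10^8 m/s, 1 eV = 1.602176634 × 10^-19 J.
First convert: p = 2.7 eV/c = 1.4430 × 10^-27 kg·m/s.
Apply λ = h/p: λ = 4.592 × 10^-7 m.
Converting to Å: λ = 4592 Å ≈ 4590 Å.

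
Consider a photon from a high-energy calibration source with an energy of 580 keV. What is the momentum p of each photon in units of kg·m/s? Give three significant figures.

3.10e-22 kg·m/s

Take c = 2.99792458e8 m/s, 1 eV = 1.602176634e-19 J.
Convert to SI: E = 580 keV = 9.2926e-14 J.
For a photon p = E/c, so p = 3.100e-22 kg·m/s.
So p ≈ 3.10e-22 kg·m/s.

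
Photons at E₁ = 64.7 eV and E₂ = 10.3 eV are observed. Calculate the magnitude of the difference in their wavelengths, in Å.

Using λ = hc/E: λ₁ = 1.916e-8 m, λ₂ = 1.204e-7 m.
|Δλ| = |1.916e-8 − 1.204e-7| = 1.01e-7 m = 1010 Å.

1010 Å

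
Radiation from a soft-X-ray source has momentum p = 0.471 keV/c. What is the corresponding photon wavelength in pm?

Convert to SI: p = 0.471 keV/c = 2.5172e-25 kg·m/s.
The photon relation is λ = h/p, giving λ = 2.632e-9 m.
Converting to pm: λ = 2632 pm ≈ 2630 pm.

2630 pm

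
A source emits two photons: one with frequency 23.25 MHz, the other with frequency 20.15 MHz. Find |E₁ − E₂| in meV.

Using E = hf: E₁ = 1.5406 × 10^-26 J, E₂ = 1.3352 × 10^-26 J.
|ΔE| = |1.5406 × 10^-26 − 1.3352 × 10^-26| = 2.05 × 10^-27 J = 1.28 × 10^-5 meV.

1.28 × 10^-5 meV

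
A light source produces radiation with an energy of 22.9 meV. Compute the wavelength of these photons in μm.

(h = 6.62607015 × 10^-34 J·s, c = 2.99792458 × 10^8 m/s, 1 eV = 1.602176634 × 10^-19 J.)
Convert to SI: E = 22.9 meV = 3.6690 × 10^-21 J.
The photon relation is λ = hc/E, giving λ = 5.414 × 10^-5 m.
Converting to μm: λ = 54.14 μm ≈ 54.1 μm.

54.1 μm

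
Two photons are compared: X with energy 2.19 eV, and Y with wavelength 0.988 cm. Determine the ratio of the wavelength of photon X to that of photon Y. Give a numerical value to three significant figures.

λ_X = 5.661 × 10^-7 m (from energy = 2.19 eV, via λ = hc/E).
λ_Y = 0.009880 m (from wavelength = 0.988 cm, via λ given directly).
Ratio = 5.661 × 10^-7 / 0.009880 = 5.73 × 10^-5.

5.73 × 10^-5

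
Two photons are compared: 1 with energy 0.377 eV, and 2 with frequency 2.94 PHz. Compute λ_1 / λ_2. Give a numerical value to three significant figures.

32.3

λ_1 = 3.289 × 10^-6 m (from energy = 0.377 eV, via λ = hc/E).
λ_2 = 1.020 × 10^-7 m (from frequency = 2.94 PHz, via λ = c/f).
Ratio = 3.289 × 10^-6 / 1.020 × 10^-7 = 32.3.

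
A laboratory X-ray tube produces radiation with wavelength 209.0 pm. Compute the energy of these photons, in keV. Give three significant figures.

(h = 6.62607015 × 10^-34 J·s, c = 2.99792458 × 10^8 m/s, 1 eV = 1.602176634 × 10^-19 J.)
Convert to SI: λ = 209.0 pm = 2.090 × 10^-10 m.
Since E = hc/λ for a photon, E = 9.505 × 10^-16 J.
Converting to keV: E = 5.932 keV ≈ 5.93 keV.

5.93 keV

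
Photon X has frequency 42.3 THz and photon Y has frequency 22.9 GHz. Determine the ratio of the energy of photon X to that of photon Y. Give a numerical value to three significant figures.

E_X = 2.803 × 10^-20 J (from frequency = 42.3 THz, via E = hf).
E_Y = 1.517 × 10^-23 J (from frequency = 22.9 GHz, via E = hf).
Ratio = 2.803 × 10^-20 / 1.517 × 10^-23 = 1850.

1850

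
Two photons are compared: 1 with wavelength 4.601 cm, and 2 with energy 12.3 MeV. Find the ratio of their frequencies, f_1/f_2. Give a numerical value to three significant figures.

2.19·10^-12

f_1 = 6.516·10^9 Hz (from wavelength = 4.601 cm, via f = c/λ).
f_2 = 2.974·10^21 Hz (from energy = 12.3 MeV, via f = E/h).
Ratio = 6.516·10^9 / 2.974·10^21 = 2.19·10^-12.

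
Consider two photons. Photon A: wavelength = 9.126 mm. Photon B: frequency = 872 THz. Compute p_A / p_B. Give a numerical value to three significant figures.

3.77e-5

p_A = 7.261e-32 kg·m/s (from wavelength = 9.126 mm, via p = h/λ).
p_B = 1.927e-27 kg·m/s (from frequency = 872 THz, via p = hf/c).
Ratio = 7.261e-32 / 1.927e-27 = 3.77e-5.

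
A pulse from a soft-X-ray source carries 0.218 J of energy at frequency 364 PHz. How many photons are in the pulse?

9.04·10^14 photons

Per-photon energy: E = 2.412·10^-16 J (from frequency = 364 PHz).
N = E_total / E_photon = 0.218 J / 2.412·10^-16 J = 9.04·10^14.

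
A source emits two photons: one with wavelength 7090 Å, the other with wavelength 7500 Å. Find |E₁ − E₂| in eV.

Using E = hc/λ: E₁ = 2.802 × 10^-19 J, E₂ = 2.649 × 10^-19 J.
|ΔE| = |2.802 × 10^-19 − 2.649 × 10^-19| = 1.53 × 10^-20 J = 0.0956 eV.

0.0956 eV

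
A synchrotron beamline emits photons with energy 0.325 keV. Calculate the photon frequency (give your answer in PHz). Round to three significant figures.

78.6 PHz

Convert to SI: E = 0.325 keV = 5.2071e-17 J.
For a photon f = E/h, so f = 7.858e16 Hz.
Converting to PHz: f = 78.58 PHz ≈ 78.6 PHz.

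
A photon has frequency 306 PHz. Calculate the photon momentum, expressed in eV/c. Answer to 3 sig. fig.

1270 eV/c

Use h = 6.62607015 × 10^-34 J·s, c = 2.99792458 × 10^8 m/s, 1 eV = 1.602176634 × 10^-19 J.
First convert: f = 306 PHz = 3.06 × 10^17 Hz.
Apply p = hf/c: p = 6.763 × 10^-25 kg·m/s.
Converting to eV/c: p = 1266 eV/c ≈ 1270 eV/c.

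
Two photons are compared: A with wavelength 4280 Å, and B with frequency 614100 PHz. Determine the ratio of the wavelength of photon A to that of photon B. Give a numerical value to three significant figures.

λ_A = 4.280 × 10^-7 m (from wavelength = 4280 Å, via λ given directly).
λ_B = 4.882 × 10^-13 m (from frequency = 614100 PHz, via λ = c/f).
Ratio = 4.280 × 10^-7 / 4.882 × 10^-13 = 8.77 × 10^5.

8.77 × 10^5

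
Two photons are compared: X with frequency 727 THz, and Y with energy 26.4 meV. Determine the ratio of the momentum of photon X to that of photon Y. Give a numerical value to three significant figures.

p_X = 1.607 × 10^-27 kg·m/s (from frequency = 727 THz, via p = hf/c).
p_Y = 1.411 × 10^-29 kg·m/s (from energy = 26.4 meV, via p = E/c).
Ratio = 1.607 × 10^-27 / 1.411 × 10^-29 = 114.

114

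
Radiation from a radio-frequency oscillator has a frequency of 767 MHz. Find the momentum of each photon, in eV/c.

3.17e-6 eV/c

Take h = 6.62607015e-34 J·s, c = 2.99792458e8 m/s, 1 eV = 1.602176634e-19 J.
First convert: f = 767 MHz = 7.67e8 Hz.
Apply p = hf/c: p = 1.695e-33 kg·m/s.
Converting to eV/c: p = 3.172e-6 eV/c ≈ 3.17e-6 eV/c.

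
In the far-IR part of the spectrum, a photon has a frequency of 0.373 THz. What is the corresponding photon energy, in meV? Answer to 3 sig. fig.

(h = 6.62607015 × 10^-34 J·s, 1 eV = 1.602176634 × 10^-19 J.)
In SI units: f = 0.373 THz = 3.73 × 10^11 Hz.
Since E = hf for a photon, E = 2.472 × 10^-22 J.
Converting to meV: E = 1.543 meV ≈ 1.54 meV.

1.54 meV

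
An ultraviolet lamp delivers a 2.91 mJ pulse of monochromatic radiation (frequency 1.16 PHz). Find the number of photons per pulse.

3.79e15 photons

Per-photon energy: E = 7.686e-19 J (from frequency = 1.16 PHz).
N = E_total / E_photon = 0.00291 J / 7.686e-19 J = 3.79e15.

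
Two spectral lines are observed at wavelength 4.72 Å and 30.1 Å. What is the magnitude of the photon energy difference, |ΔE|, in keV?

Using E = hc/λ: E₁ = 4.209e-16 J, E₂ = 6.599e-17 J.
|ΔE| = |4.209e-16 − 6.599e-17| = 3.55e-16 J = 2.21 keV.

2.21 keV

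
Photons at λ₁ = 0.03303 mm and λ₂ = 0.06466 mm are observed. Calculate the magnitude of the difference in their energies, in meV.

18.4 meV

Using E = hc/λ: E₁ = 6.0141 × 10^-21 J, E₂ = 3.0721 × 10^-21 J.
|ΔE| = |6.0141 × 10^-21 − 3.0721 × 10^-21| = 2.94 × 10^-21 J = 18.4 meV.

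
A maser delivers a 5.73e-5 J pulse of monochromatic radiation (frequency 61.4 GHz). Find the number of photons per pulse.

1.41e18 photons

Per-photon energy: E = 4.068e-23 J (from frequency = 61.4 GHz).
N = E_total / E_photon = 5.73e-5 J / 4.068e-23 J = 1.41e18.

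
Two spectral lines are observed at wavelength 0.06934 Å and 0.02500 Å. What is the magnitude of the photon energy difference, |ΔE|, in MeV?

0.317 MeV

Using E = hc/λ: E₁ = 2.8648 × 10^-14 J, E₂ = 7.9458 × 10^-14 J.
|ΔE| = |2.8648 × 10^-14 − 7.9458 × 10^-14| = 5.08 × 10^-14 J = 0.317 MeV.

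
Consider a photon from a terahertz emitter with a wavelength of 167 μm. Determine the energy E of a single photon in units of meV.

7.42 meV

Convert to SI: λ = 167 μm = 1.67e-4 m.
Since E = hc/λ for a photon, E = 1.189e-21 J.
Converting to meV: E = 7.424 meV ≈ 7.42 meV.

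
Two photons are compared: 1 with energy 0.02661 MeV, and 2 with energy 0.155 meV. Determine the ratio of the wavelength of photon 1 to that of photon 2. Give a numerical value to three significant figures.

5.82 × 10^-9

λ_1 = 4.659 × 10^-11 m (from energy = 0.02661 MeV, via λ = hc/E).
λ_2 = 0.007999 m (from energy = 0.155 meV, via λ = hc/E).
Ratio = 4.659 × 10^-11 / 0.007999 = 5.82 × 10^-9.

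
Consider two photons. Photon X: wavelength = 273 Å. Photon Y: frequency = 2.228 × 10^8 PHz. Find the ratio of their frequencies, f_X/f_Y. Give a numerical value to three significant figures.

4.93 × 10^-8

f_X = 1.098 × 10^16 Hz (from wavelength = 273 Å, via f = c/λ).
f_Y = 2.228 × 10^23 Hz (from frequency = 2.228 × 10^8 PHz, via f given directly).
Ratio = 1.098 × 10^16 / 2.228 × 10^23 = 4.93 × 10^-8.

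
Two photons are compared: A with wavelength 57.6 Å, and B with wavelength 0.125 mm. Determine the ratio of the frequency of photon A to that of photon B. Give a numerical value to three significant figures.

2.17 × 10^4

f_A = 5.205 × 10^16 Hz (from wavelength = 57.6 Å, via f = c/λ).
f_B = 2.398 × 10^12 Hz (from wavelength = 0.125 mm, via f = c/λ).
Ratio = 5.205 × 10^16 / 2.398 × 10^12 = 2.17 × 10^4.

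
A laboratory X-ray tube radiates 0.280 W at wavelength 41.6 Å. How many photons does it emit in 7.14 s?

4.19e16 photons

Total energy: E_total = P·t = 0.280 × 7.14 = 1.999 J.
Per-photon energy: E = 4.775e-17 J.
N = E_total / E_photon = 4.19e16.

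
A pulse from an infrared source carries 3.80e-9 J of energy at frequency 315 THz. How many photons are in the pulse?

Per-photon energy: E = 2.087e-19 J (from frequency = 315 THz).
N = E_total / E_photon = 3.80e-9 J / 2.087e-19 J = 1.82e10.

1.82e10 photons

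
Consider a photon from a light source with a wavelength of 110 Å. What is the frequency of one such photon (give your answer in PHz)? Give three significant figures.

Use c = 2.99792458 × 10^8 m/s.
In SI units: λ = 110 Å = 1.1 × 10^-8 m.
The photon relation is f = c/λ, giving f = 2.725 × 10^16 Hz.
Converting to PHz: f = 27.25 PHz ≈ 27.3 PHz.

27.3 PHz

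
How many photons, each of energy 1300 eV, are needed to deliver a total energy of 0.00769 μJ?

3.69e7 photons

Per-photon energy: E = 2.083e-16 J (from energy = 1300 eV).
N = E_total / E_photon = 7.69e-9 J / 2.083e-16 J = 3.69e7.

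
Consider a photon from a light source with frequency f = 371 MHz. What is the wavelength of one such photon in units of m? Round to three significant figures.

0.808 m

Use c = 2.99792458e8 m/s.
In SI units: f = 371 MHz = 3.71e8 Hz.
Apply λ = c/f: λ = 0.8081 m.
So λ ≈ 0.808 m.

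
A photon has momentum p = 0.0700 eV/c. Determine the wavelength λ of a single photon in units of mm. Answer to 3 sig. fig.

0.0177 mm

First convert: p = 0.0700 eV/c = 3.7410·10^-29 kg·m/s.
Apply λ = h/p: λ = 1.771·10^-5 m.
Converting to mm: λ = 0.01771 mm ≈ 0.0177 mm.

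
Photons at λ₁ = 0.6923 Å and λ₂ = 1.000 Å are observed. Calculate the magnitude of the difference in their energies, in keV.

Using E = hc/λ: E₁ = 2.8693e-15 J, E₂ = 1.9864e-15 J.
|ΔE| = |2.8693e-15 − 1.9864e-15| = 8.83e-16 J = 5.51 keV.

5.51 keV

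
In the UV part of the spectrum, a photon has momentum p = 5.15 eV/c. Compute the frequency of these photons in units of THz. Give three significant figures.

Convert to SI: p = 5.15 eV/c = 2.7523 × 10^-27 kg·m/s.
For a photon f = pc/h, so f = 1.245 × 10^15 Hz.
Converting to THz: f = 1245 THz ≈ 1250 THz.

1250 THz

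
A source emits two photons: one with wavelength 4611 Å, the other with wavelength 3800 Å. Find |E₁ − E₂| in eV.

0.574 eV

Using E = hc/λ: E₁ = 4.3081 × 10^-19 J, E₂ = 5.2275 × 10^-19 J.
|ΔE| = |4.3081 × 10^-19 − 5.2275 × 10^-19| = 9.19 × 10^-20 J = 0.574 eV.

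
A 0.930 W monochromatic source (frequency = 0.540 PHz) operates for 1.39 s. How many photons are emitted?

3.61e18 photons

Total energy: E_total = P·t = 0.930 × 1.39 = 1.293 J.
Per-photon energy: E = 3.578e-19 J.
N = E_total / E_photon = 3.61e18.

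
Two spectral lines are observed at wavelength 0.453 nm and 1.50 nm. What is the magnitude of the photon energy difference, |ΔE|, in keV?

1.91 keV

Using E = hc/λ: E₁ = 4.385 × 10^-16 J, E₂ = 1.324 × 10^-16 J.
|ΔE| = |4.385 × 10^-16 − 1.324 × 10^-16| = 3.06 × 10^-16 J = 1.91 keV.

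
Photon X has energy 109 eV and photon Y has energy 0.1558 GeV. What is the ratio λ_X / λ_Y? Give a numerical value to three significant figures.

1.43e6

λ_X = 1.137e-8 m (from energy = 109 eV, via λ = hc/E).
λ_Y = 7.958e-15 m (from energy = 0.1558 GeV, via λ = hc/E).
Ratio = 1.137e-8 / 7.958e-15 = 1.43e6.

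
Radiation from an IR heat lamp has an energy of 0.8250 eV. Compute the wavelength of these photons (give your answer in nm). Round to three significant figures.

1500 nm

Convert to SI: E = 0.8250 eV = 1.3218e-19 J.
Since λ = hc/E for a photon, λ = 1.503e-6 m.
Converting to nm: λ = 1503 nm ≈ 1500 nm.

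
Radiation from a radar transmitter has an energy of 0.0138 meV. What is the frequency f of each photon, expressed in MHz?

First convert: E = 0.0138 meV = 2.2110e-24 J.
The photon relation is f = E/h, giving f = 3.337e9 Hz.
Converting to MHz: f = 3337 MHz ≈ 3340 MHz.

3340 MHz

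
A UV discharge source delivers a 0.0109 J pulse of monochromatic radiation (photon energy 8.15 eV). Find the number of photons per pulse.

8.35 × 10^15 photons

Per-photon energy: E = 1.306 × 10^-18 J (from energy = 8.15 eV).
N = E_total / E_photon = 0.0109 J / 1.306 × 10^-18 J = 8.35 × 10^15.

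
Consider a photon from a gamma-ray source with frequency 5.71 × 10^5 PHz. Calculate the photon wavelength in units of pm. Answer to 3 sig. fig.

0.525 pm

First convert: f = 5.71 × 10^5 PHz = 5.71 × 10^20 Hz.
Since λ = c/f for a photon, λ = 5.250 × 10^-13 m.
Converting to pm: λ = 0.5250 pm ≈ 0.525 pm.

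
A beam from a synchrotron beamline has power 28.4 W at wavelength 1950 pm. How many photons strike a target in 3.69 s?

Total energy: E_total = P·t = 28.4 × 3.69 = 104.8 J.
Per-photon energy: E = 1.019 × 10^-16 J.
N = E_total / E_photon = 1.03 × 10^18.

1.03 × 10^18 photons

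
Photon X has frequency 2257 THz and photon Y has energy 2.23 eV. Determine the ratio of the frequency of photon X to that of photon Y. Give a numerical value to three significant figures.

4.19

f_X = 2.257e15 Hz (from frequency = 2257 THz, via f given directly).
f_Y = 5.392e14 Hz (from energy = 2.23 eV, via f = E/h).
Ratio = 2.257e15 / 5.392e14 = 4.19.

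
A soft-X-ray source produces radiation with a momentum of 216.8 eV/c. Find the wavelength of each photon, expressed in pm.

5720 pm

First convert: p = 216.8 eV/c = 1.1586e-25 kg·m/s.
The photon relation is λ = h/p, giving λ = 5.719e-9 m.
Converting to pm: λ = 5719 pm ≈ 5720 pm.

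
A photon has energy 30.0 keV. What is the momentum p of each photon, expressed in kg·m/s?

(c = 2.99792458e8 m/s, 1 eV = 1.602176634e-19 J.)
First convert: E = 30.0 keV = 4.8065e-15 J.
For a photon p = E/c, so p = 1.603e-23 kg·m/s.
So p ≈ 1.60e-23 kg·m/s.

1.60e-23 kg·m/s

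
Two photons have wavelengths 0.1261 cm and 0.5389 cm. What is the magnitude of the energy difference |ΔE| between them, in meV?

0.753 meV

Using E = hc/λ: E₁ = 1.5753·10^-22 J, E₂ = 3.6861·10^-23 J.
|ΔE| = |1.5753·10^-22 − 3.6861·10^-23| = 1.21·10^-22 J = 0.753 meV.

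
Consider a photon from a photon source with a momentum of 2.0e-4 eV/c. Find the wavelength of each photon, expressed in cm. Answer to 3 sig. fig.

Use h = 6.62607015e-34 J·s, c = 2.99792458e8 m/s, 1 eV = 1.602176634e-19 J.
First convert: p = 2.0e-4 eV/c = 1.0689e-31 kg·m/s.
The photon relation is λ = h/p, giving λ = 0.006199 m.
Converting to cm: λ = 0.6199 cm ≈ 0.620 cm.

0.620 cm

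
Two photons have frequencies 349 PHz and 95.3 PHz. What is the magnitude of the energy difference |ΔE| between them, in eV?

Using E = hf: E₁ = 2.312 × 10^-16 J, E₂ = 6.315 × 10^-17 J.
|ΔE| = |2.312 × 10^-16 − 6.315 × 10^-17| = 1.68 × 10^-16 J = 1050 eV.

1050 eV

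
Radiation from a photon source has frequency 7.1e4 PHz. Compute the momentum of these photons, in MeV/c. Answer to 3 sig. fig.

0.294 MeV/c

(h = 6.62607015e-34 J·s, c = 2.99792458e8 m/s, 1 eV = 1.602176634e-19 J.)
First convert: f = 7.1e4 PHz = 7.1e19 Hz.
Since p = hf/c for a photon, p = 1.569e-22 kg·m/s.
Converting to MeV/c: p = 0.2936 MeV/c ≈ 0.294 MeV/c.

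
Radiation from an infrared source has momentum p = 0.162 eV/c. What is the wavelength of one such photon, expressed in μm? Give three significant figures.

7.65 μm

Convert to SI: p = 0.162 eV/c = 8.6577 × 10^-29 kg·m/s.
The photon relation is λ = h/p, giving λ = 7.653 × 10^-6 m.
Converting to μm: λ = 7.653 μm ≈ 7.65 μm.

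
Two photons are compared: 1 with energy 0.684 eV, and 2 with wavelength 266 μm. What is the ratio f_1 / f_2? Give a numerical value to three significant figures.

147

f_1 = 1.654e14 Hz (from energy = 0.684 eV, via f = E/h).
f_2 = 1.127e12 Hz (from wavelength = 266 μm, via f = c/λ).
Ratio = 1.654e14 / 1.127e12 = 147.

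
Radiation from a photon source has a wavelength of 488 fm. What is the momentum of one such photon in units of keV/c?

In SI units: λ = 488 fm = 4.88e-13 m.
Apply p = h/λ: p = 1.358e-21 kg·m/s.
Converting to keV/c: p = 2541 keV/c ≈ 2540 keV/c.

2540 keV/c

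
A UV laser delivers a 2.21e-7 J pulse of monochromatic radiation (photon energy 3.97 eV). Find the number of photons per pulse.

Per-photon energy: E = 6.361e-19 J (from energy = 3.97 eV).
N = E_total / E_photon = 2.21e-7 J / 6.361e-19 J = 3.47e11.

3.47e11 photons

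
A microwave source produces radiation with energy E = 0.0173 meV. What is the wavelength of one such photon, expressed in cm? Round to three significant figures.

7.17 cm

First convert: E = 0.0173 meV = 2.7718 × 10^-24 J.
Since λ = hc/E for a photon, λ = 0.07167 m.
Converting to cm: λ = 7.167 cm ≈ 7.17 cm.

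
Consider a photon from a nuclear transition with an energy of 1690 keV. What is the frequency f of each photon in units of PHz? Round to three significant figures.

4.09e5 PHz

First convert: E = 1690 keV = 2.7077e-13 J.
Apply f = E/h: f = 4.086e20 Hz.
Converting to PHz: f = 408600 PHz ≈ 4.09e5 PHz.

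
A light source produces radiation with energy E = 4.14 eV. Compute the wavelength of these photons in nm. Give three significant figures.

299 nm

Use h = 6.62607015 × 10^-34 J·s, c = 2.99792458 × 10^8 m/s, 1 eV = 1.602176634 × 10^-19 J.
In SI units: E = 4.14 eV = 6.6330 × 10^-19 J.
The photon relation is λ = hc/E, giving λ = 2.995 × 10^-7 m.
Converting to nm: λ = 299.5 nm ≈ 299 nm.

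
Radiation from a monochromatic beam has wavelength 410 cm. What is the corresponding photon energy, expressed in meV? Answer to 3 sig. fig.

Take h = 6.62607015 × 10^-34 J·s, c = 2.99792458 × 10^8 m/s, 1 eV = 1.602176634 × 10^-19 J.
Convert to SI: λ = 410 cm = 4.1 m.
The photon relation is E = hc/λ, giving E = 4.845 × 10^-26 J.
Converting to meV: E = 3.024 × 10^-4 meV ≈ 3.02 × 10^-4 meV.

3.02 × 10^-4 meV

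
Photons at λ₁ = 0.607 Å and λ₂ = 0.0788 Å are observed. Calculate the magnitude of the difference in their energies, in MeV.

0.137 MeV

Using E = hc/λ: E₁ = 3.273e-15 J, E₂ = 2.521e-14 J.
|ΔE| = |3.273e-15 − 2.521e-14| = 2.19e-14 J = 0.137 MeV.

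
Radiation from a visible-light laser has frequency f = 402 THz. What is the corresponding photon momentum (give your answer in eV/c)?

1.66 eV/c

Take h = 6.62607015e-34 J·s, c = 2.99792458e8 m/s, 1 eV = 1.602176634e-19 J.
In SI units: f = 402 THz = 4.02e14 Hz.
For a photon p = hf/c, so p = 8.885e-28 kg·m/s.
Converting to eV/c: p = 1.663 eV/c ≈ 1.66 eV/c.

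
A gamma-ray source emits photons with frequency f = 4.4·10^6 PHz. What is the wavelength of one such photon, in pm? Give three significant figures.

0.0681 pm

First convert: f = 4.4·10^6 PHz = 4.4·10^21 Hz.
Since λ = c/f for a photon, λ = 6.813·10^-14 m.
Converting to pm: λ = 0.06813 pm ≈ 0.0681 pm.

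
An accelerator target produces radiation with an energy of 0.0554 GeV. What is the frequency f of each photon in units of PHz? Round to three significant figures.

In SI units: E = 0.0554 GeV = 8.8761 × 10^-12 J.
The photon relation is f = E/h, giving f = 1.340 × 10^22 Hz.
Converting to PHz: f = 1.340 × 10^7 PHz ≈ 1.34 × 10^7 PHz.

1.34 × 10^7 PHz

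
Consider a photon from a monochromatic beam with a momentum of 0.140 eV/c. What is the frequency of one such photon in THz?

33.9 THz

Convert to SI: p = 0.140 eV/c = 7.4820·10^-29 kg·m/s.
Since f = pc/h for a photon, f = 3.385·10^13 Hz.
Converting to THz: f = 33.85 THz ≈ 33.9 THz.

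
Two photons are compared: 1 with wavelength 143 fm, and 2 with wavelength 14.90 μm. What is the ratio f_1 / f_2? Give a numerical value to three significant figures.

f_1 = 2.096 × 10^21 Hz (from wavelength = 143 fm, via f = c/λ).
f_2 = 2.012 × 10^13 Hz (from wavelength = 14.90 μm, via f = c/λ).
Ratio = 2.096 × 10^21 / 2.012 × 10^13 = 1.04 × 10^8.

1.04 × 10^8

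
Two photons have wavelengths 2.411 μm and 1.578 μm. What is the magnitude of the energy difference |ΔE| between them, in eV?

0.271 eV

Using E = hc/λ: E₁ = 8.2391·10^-20 J, E₂ = 1.2588·10^-19 J.
|ΔE| = |8.2391·10^-20 − 1.2588·10^-19| = 4.35·10^-20 J = 0.271 eV.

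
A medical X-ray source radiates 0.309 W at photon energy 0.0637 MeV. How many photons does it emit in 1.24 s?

Total energy: E_total = P·t = 0.309 × 1.24 = 0.3832 J.
Per-photon energy: E = 1.021 × 10^-14 J.
N = E_total / E_photon = 3.75 × 10^13.

3.75 × 10^13 photons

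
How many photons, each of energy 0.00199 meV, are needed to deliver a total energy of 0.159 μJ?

4.99e17 photons

Per-photon energy: E = 3.188e-25 J (from energy = 0.00199 meV).
N = E_total / E_photon = 1.59e-7 J / 3.188e-25 J = 4.99e17.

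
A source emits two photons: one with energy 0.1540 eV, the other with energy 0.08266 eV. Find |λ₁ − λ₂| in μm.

6.95 μm

Using λ = hc/E: λ₁ = 8.0509 × 10^-6 m, λ₂ = 1.4999 × 10^-5 m.
|Δλ| = |8.0509 × 10^-6 − 1.4999 × 10^-5| = 6.95 × 10^-6 m = 6.95 μm.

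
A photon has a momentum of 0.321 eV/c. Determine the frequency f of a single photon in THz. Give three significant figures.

77.6 THz

First convert: p = 0.321 eV/c = 1.7155·10^-28 kg·m/s.
The photon relation is f = pc/h, giving f = 7.762·10^13 Hz.
Converting to THz: f = 77.62 THz ≈ 77.6 THz.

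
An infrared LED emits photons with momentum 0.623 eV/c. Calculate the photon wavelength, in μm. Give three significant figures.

1.99 μm

Use h = 6.62607015 × 10^-34 J·s, c = 2.99792458 × 10^8 m/s, 1 eV = 1.602176634 × 10^-19 J.
Convert to SI: p = 0.623 eV/c = 3.3295 × 10^-28 kg·m/s.
The photon relation is λ = h/p, giving λ = 1.990 × 10^-6 m.
Converting to μm: λ = 1.990 μm ≈ 1.99 μm.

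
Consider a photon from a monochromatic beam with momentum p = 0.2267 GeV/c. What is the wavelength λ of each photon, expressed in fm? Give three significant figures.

5.47 fm

First convert: p = 0.2267 GeV/c = 1.2115e-19 kg·m/s.
The photon relation is λ = h/p, giving λ = 5.469e-15 m.
Converting to fm: λ = 5.469 fm ≈ 5.47 fm.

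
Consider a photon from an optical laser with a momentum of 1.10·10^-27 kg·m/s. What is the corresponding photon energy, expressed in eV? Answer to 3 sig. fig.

Use c = 2.99792458·10^8 m/s, 1 eV = 1.602176634·10^-19 J.
The photon relation is E = pc, giving E = 3.298·10^-19 J.
Converting to eV: E = 2.058 eV ≈ 2.06 eV.

2.06 eV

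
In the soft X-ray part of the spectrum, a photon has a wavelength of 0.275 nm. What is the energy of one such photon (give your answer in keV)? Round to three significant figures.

4.51 keV

Convert to SI: λ = 0.275 nm = 2.75 × 10^-10 m.
Apply E = hc/λ: E = 7.223 × 10^-16 J.
Converting to keV: E = 4.509 keV ≈ 4.51 keV.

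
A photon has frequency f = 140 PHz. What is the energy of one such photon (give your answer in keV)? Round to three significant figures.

In SI units: f = 140 PHz = 1.4e17 Hz.
For a photon E = hf, so E = 9.276e-17 J.
Converting to keV: E = 0.5790 keV ≈ 0.579 keV.

0.579 keV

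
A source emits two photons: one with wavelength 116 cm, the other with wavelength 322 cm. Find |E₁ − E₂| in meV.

Using E = hc/λ: E₁ = 1.712 × 10^-25 J, E₂ = 6.169 × 10^-26 J.
|ΔE| = |1.712 × 10^-25 − 6.169 × 10^-26| = 1.10 × 10^-25 J = 6.84 × 10^-4 meV.

6.84 × 10^-4 meV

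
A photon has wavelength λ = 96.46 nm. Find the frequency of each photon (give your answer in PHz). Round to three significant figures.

3.11 PHz

Convert to SI: λ = 96.46 nm = 9.646e-8 m.
The photon relation is f = c/λ, giving f = 3.108e15 Hz.
Converting to PHz: f = 3.108 PHz ≈ 3.11 PHz.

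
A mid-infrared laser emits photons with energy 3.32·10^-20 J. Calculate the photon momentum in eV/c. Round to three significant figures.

0.207 eV/c

Take c = 2.99792458·10^8 m/s, 1 eV = 1.602176634·10^-19 J.
The photon relation is p = E/c, giving p = 1.107·10^-28 kg·m/s.
Converting to eV/c: p = 0.2072 eV/c ≈ 0.207 eV/c.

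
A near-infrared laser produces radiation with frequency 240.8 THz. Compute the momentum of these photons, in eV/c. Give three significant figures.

Use h = 6.62607015e-34 J·s, c = 2.99792458e8 m/s, 1 eV = 1.602176634e-19 J.
Convert to SI: f = 240.8 THz = 2.408e14 Hz.
Since p = hf/c for a photon, p = 5.322e-28 kg·m/s.
Converting to eV/c: p = 0.9959 eV/c ≈ 0.996 eV/c.

0.996 eV/c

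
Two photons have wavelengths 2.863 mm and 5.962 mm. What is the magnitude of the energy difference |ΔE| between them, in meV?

0.225 meV

Using E = hc/λ: E₁ = 6.9383e-23 J, E₂ = 3.3318e-23 J.
|ΔE| = |6.9383e-23 − 3.3318e-23| = 3.61e-23 J = 0.225 meV.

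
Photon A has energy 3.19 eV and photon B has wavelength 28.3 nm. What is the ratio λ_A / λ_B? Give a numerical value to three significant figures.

13.7

λ_A = 3.887 × 10^-7 m (from energy = 3.19 eV, via λ = hc/E).
λ_B = 2.830 × 10^-8 m (from wavelength = 28.3 nm, via λ given directly).
Ratio = 3.887 × 10^-7 / 2.830 × 10^-8 = 13.7.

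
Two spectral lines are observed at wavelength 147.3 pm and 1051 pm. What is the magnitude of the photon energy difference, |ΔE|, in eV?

Using E = hc/λ: E₁ = 1.3486e-15 J, E₂ = 1.8901e-16 J.
|ΔE| = |1.3486e-15 − 1.8901e-16| = 1.16e-15 J = 7240 eV.

7240 eV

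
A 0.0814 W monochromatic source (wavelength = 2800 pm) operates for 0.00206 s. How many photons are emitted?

2.36e12 photons

Total energy: E_total = P·t = 0.0814 × 0.00206 = 1.677e-4 J.
Per-photon energy: E = 7.094e-17 J.
N = E_total / E_photon = 2.36e12.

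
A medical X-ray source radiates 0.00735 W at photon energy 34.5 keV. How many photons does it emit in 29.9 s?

Total energy: E_total = P·t = 0.00735 × 29.9 = 0.2198 J.
Per-photon energy: E = 5.528e-15 J.
N = E_total / E_photon = 3.98e13.

3.98e13 photons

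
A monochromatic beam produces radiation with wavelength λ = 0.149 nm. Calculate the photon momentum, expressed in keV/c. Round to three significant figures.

(h = 6.62607015e-34 J·s, c = 2.99792458e8 m/s, 1 eV = 1.602176634e-19 J.)
In SI units: λ = 0.149 nm = 1.49e-10 m.
The photon relation is p = h/λ, giving p = 4.447e-24 kg·m/s.
Converting to keV/c: p = 8.321 keV/c ≈ 8.32 keV/c.

8.32 keV/c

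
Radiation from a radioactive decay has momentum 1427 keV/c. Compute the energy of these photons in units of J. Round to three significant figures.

First convert: p = 1427 keV/c = 7.6263 × 10^-22 kg·m/s.
For a photon E = pc, so E = 2.286 × 10^-13 J.
So E ≈ 2.29 × 10^-13 J.

2.29 × 10^-13 J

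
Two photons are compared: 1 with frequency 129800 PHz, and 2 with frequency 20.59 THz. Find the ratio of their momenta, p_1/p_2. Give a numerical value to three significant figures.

p_1 = 2.869 × 10^-22 kg·m/s (from frequency = 129800 PHz, via p = hf/c).
p_2 = 4.551 × 10^-29 kg·m/s (from frequency = 20.59 THz, via p = hf/c).
Ratio = 2.869 × 10^-22 / 4.551 × 10^-29 = 6.30 × 10^6.

6.30 × 10^6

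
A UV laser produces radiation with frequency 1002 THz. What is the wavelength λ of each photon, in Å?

Use c = 2.99792458e8 m/s.
Convert to SI: f = 1002 THz = 1.002e15 Hz.
For a photon λ = c/f, so λ = 2.992e-7 m.
Converting to Å: λ = 2992 Å ≈ 2990 Å.

2990 Å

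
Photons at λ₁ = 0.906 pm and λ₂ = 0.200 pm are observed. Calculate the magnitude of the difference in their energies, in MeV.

Using E = hc/λ: E₁ = 2.193e-13 J, E₂ = 9.932e-13 J.
|ΔE| = |2.193e-13 − 9.932e-13| = 7.74e-13 J = 4.83 MeV.

4.83 MeV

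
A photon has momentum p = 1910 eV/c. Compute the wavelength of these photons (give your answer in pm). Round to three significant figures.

Take h = 6.62607015e-34 J·s, c = 2.99792458e8 m/s, 1 eV = 1.602176634e-19 J.
In SI units: p = 1910 eV/c = 1.0208e-24 kg·m/s.
The photon relation is λ = h/p, giving λ = 6.491e-10 m.
Converting to pm: λ = 649.1 pm ≈ 649 pm.

649 pm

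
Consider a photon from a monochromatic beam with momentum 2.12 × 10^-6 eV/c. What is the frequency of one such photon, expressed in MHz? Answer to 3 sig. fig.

Take h = 6.62607015 × 10^-34 J·s, c = 2.99792458 × 10^8 m/s, 1 eV = 1.602176634 × 10^-19 J.
First convert: p = 2.12 × 10^-6 eV/c = 1.1330 × 10^-33 kg·m/s.
Apply f = pc/h: f = 5.126 × 10^8 Hz.
Converting to MHz: f = 512.6 MHz ≈ 513 MHz.

513 MHz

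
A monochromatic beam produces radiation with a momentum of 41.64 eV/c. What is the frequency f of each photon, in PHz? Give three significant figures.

10.1 PHz

Take h = 6.62607015e-34 J·s, c = 2.99792458e8 m/s, 1 eV = 1.602176634e-19 J.
First convert: p = 41.64 eV/c = 2.2254e-26 kg·m/s.
Apply f = pc/h: f = 1.007e16 Hz.
Converting to PHz: f = 10.07 PHz ≈ 10.1 PHz.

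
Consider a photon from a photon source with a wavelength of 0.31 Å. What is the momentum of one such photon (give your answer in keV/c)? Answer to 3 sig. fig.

Use h = 6.62607015e-34 J·s, c = 2.99792458e8 m/s, 1 eV = 1.602176634e-19 J.
First convert: λ = 0.31 Å = 3.1e-11 m.
The photon relation is p = h/λ, giving p = 2.137e-23 kg·m/s.
Converting to keV/c: p = 39.99 keV/c ≈ 40.0 keV/c.

40.0 keV/c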